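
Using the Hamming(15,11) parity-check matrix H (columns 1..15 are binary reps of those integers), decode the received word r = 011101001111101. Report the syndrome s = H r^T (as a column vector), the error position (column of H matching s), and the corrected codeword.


s = (0, 1, 0, 1)^T, error position = 5, corrected codeword c = 011111001111101

Compute s = H r^T mod 2 one row at a time:
  s_1 = 0 + 1 + 1 + 1 + 1 + 1 + 0 + 1 = 6 ≡ 0 (mod 2).
  s_2 = 1 + 0 + 1 + 0 + 1 + 1 + 0 + 1 = 5 ≡ 1 (mod 2).
  s_3 = 1 + 1 + 1 + 0 + 1 + 1 + 0 + 1 = 6 ≡ 0 (mod 2).
  s_4 = 0 + 1 + 0 + 0 + 1 + 1 + 1 + 1 = 5 ≡ 1 (mod 2).
s = (0, 1, 0, 1)^T — this equals column 5 of H (binary 0101), so error is at position 5.
Correct: flip bit 5 of r = 011101001111101 to get c = 011111001111101.


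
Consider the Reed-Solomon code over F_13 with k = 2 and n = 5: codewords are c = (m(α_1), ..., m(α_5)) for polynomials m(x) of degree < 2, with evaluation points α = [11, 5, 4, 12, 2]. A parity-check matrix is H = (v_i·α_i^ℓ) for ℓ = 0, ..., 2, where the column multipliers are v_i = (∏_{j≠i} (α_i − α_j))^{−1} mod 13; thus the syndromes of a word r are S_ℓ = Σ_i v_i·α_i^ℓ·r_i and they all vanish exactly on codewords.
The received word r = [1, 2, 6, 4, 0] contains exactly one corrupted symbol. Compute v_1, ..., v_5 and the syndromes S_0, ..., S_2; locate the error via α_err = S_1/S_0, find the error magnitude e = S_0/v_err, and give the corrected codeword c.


S = (5, 12, 8), error at position 2, error magnitude e = 6, c = [1, 9, 6, 4, 0].

Step 1: column multipliers v_i = (∏_{j≠i}(α_i − α_j))^{−1} mod 13.
  i = 1 (α = 11): (11−5)(11−4)(11−12)(11−2) = 6·7·(−1)·9 = −378 ≡ 12, so v_1 = 12^{−1} = 12 (mod 13).
  i = 2 (α = 5): (5−11)(5−4)(5−12)(5−2) = (−6)·1·(−7)·3 = 126 ≡ 9, so v_2 = 9^{−1} = 3 (mod 13).
  i = 3 (α = 4): (4−11)(4−5)(4−12)(4−2) = (−7)·(−1)·(−8)·2 = −112 ≡ 5, so v_3 = 5^{−1} = 8 (mod 13).
  i = 4 (α = 12): (12−11)(12−5)(12−4)(12−2) = 1·7·8·10 = 560 ≡ 1, so v_4 = 1^{−1} = 1 (mod 13).
  i = 5 (α = 2): (2−11)(2−5)(2−4)(2−12) = (−9)·(−3)·(−2)·(−10) = 540 ≡ 7, so v_5 = 7^{−1} = 2 (mod 13).
  v = [12, 3, 8, 1, 2].
Step 2: syndromes of r = [1, 2, 6, 4, 0] (all sums mod 13).
  S_0 = Σ v_i r_i = 12·1 + 3·2 + 8·6 + 1·4 + 2·0 = 70 ≡ 5.
  S_1 = Σ v_i α_i r_i = 12·11·1 + 3·5·2 + 8·4·6 + 1·12·4 + 2·2·0 = 402 ≡ 12.
  α_i^2 mod 13 = [4, 12, 3, 1, 4].
  S_2 = Σ v_i α_i^2 r_i = 12·4·1 + 3·12·2 + 8·3·6 + 1·1·4 + 2·4·0 = 268 ≡ 8.
  S = (5, 12, 8) ≠ 0, so r is not a codeword (an error is present).
Step 3: locate the error. For a single error e at position i, S_ℓ = v_i·e·α_i^ℓ, so α_err = S_1/S_0.
  S_0^{−1} = 5^{−1} = 8 (mod 13), so α_err = 12·8 = 96 ≡ 5 = α_2. Error position i = 2.
  Consistency check: S_2/S_1 = 8·12 = 96 ≡ 5 = α_err ✓ (single-error assumption holds).
Step 4: error magnitude e = S_0/v_2 = S_0·∏_{j≠2}(α_2 − α_j) = 5·9 = 45 ≡ 6 (mod 13).
Step 5: correct position 2: c_2 = r_2 − e = 2 − 6 ≡ 9 (mod 13). Hence c = [1, 9, 6, 4, 0].
  Check: interpolating c through the α_i gives m(x) = 7 + 3·x (degree < 2) with m(α_i) = c_i for every i, so c is indeed a codeword.


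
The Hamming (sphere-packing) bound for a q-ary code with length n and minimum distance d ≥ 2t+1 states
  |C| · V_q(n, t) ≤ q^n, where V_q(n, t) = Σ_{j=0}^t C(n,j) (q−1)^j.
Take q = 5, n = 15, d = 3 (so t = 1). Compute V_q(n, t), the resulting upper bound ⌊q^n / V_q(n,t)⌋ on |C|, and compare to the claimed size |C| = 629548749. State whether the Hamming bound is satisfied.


V_q(n, t) = 61, q^n = 30517578125, Hamming bound = 500288165, |C| = 629548749 > bound (violated).

Step 1: Compute V_q(n, t) = Σ_{j=0}^1 C(n, j) (q−1)^j.
  j = 0: C(15,0)·(4)^0 = 1·1 = 1.
  j = 1: C(15,1)·(4)^1 = 15·4 = 60.
  V_q(n, t) = 1 + 60 = 61.
Step 2: q^n = 5^15 = 30517578125.
Step 3: Hamming bound ⌊q^n / V_q(n,t)⌋ = ⌊30517578125/61⌋ = 500288165.
Step 4: Compare |C| = 629548749 to 500288165: violated.
The claimed |C| lies above the Hamming bound, so no 5-ary code of length 15 with d ≥ 3 can have 629548749 codewords.


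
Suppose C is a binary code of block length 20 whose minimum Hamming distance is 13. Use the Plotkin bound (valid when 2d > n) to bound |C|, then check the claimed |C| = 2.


Plotkin bound M ≤ 4; given |C| = 2 ≤ bound (satisfied).

Check applicability: 2d = 26, n = 20.
2d − n = 6 > 0, so Plotkin applies.
Compute d/(2d−n) = 13/6 ≈ 2.1667.
⌊d/(2d−n)⌋ = 2.
Plotkin bound: M ≤ 2·2 = 4.
Given |C| = 2, check: satisfied.
This |C| is below the Plotkin bound.


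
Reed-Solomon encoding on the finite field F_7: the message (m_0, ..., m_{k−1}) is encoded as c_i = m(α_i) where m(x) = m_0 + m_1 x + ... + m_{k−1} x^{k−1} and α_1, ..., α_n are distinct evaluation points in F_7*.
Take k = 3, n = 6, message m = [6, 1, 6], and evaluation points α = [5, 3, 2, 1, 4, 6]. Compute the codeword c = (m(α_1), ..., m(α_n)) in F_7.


c = [0, 0, 4, 6, 1, 4]

Message polynomial: m(x) = 6 + 1·x + 6·x^2 (mod 7).
For each evaluation point α_i, compute m(α_i) mod 7:
  α_1 = 5: Horner steps 6 → 3 → 0, so m(5) = 0.
  α_2 = 3: Horner steps 6 → 5 → 0, so m(3) = 0.
  α_3 = 2: Horner steps 6 → 6 → 4, so m(2) = 4.
  α_4 = 1: Horner steps 6 → 0 → 6, so m(1) = 6.
  α_5 = 4: Horner steps 6 → 4 → 1, so m(4) = 1.
  α_6 = 6: Horner steps 6 → 2 → 4, so m(6) = 4.
Codeword c = [0, 0, 4, 6, 1, 4] ∈ F_7^6.


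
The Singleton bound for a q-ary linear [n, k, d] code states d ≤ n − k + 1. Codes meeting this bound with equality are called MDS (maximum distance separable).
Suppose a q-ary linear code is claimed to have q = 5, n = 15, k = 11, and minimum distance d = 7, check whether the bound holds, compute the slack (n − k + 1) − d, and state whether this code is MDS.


Singleton RHS = n − k + 1 = 5, slack = -2, bound violated (no such code; not MDS).

Singleton bound: d ≤ n − k + 1.
Here n = 15, k = 11, so n − k + 1 = 5.
Given d = 7, check d ≤ 5: NO.
Slack = (n − k + 1) − d = -2.
The slack is negative: d = 7 exceeds n − k + 1 = 5 by 2, so the Singleton bound is violated and no linear [15, 11, 7]_5 code can exist. In particular it is not MDS (MDS requires d = n − k + 1 exactly).
Description: the claimed parameters are [15, 11, 7]_5; such a code would be impossible (violates the Singleton bound).


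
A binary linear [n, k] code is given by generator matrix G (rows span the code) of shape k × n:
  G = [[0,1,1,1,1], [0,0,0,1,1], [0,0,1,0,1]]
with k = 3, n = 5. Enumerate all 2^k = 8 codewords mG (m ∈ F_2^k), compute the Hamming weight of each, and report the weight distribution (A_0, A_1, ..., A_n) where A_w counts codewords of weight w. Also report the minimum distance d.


Weight distribution: A_0 = 1, A_2 = 6, A_4 = 1. Minimum distance d = 2.

Enumerate all 2^3 = 8 messages m ∈ F_2^3.
For each, compute codeword c = mG in F_2^5, then tally its weight.
  m = 000 → c = 00000, weight = 0.
  m = 100 → c = 01111, weight = 4.
  m = 010 → c = 00011, weight = 2.
  m = 110 → c = 01100, weight = 2.
  m = 001 → c = 00101, weight = 2.
  m = 101 → c = 01010, weight = 2.
  m = 011 → c = 00110, weight = 2.
  m = 111 → c = 01001, weight = 2.
Tally weights:
  weight 0: 1 codewords.
  weight 2: 6 codewords.
  weight 4: 1 codewords.
Minimum distance d = smallest w > 0 with A_w > 0 = 2.
Sanity: Σ A_w = 8 = 2^3 = 8 ✓.


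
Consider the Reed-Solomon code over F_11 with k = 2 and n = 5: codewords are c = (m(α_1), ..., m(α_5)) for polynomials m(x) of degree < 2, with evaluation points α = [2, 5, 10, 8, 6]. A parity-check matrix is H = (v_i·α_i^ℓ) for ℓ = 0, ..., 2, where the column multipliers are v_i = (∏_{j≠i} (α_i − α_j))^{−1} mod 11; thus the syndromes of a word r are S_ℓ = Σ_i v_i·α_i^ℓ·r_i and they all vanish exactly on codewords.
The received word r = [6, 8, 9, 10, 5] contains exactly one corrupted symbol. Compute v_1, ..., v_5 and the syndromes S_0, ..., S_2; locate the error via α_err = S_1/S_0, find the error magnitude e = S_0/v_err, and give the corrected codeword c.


S = (5, 6, 5), error at position 3, error magnitude e = 5, c = [6, 8, 4, 10, 5].

Step 1: column multipliers v_i = (∏_{j≠i}(α_i − α_j))^{−1} mod 11.
  i = 1 (α = 2): (2−5)(2−10)(2−8)(2−6) = (−3)·(−8)·(−6)·(−4) = 576 ≡ 4, so v_1 = 4^{−1} = 3 (mod 11).
  i = 2 (α = 5): (5−2)(5−10)(5−8)(5−6) = 3·(−5)·(−3)·(−1) = −45 ≡ 10, so v_2 = 10^{−1} = 10 (mod 11).
  i = 3 (α = 10): (10−2)(10−5)(10−8)(10−6) = 8·5·2·4 = 320 ≡ 1, so v_3 = 1^{−1} = 1 (mod 11).
  i = 4 (α = 8): (8−2)(8−5)(8−10)(8−6) = 6·3·(−2)·2 = −72 ≡ 5, so v_4 = 5^{−1} = 9 (mod 11).
  i = 5 (α = 6): (6−2)(6−5)(6−10)(6−8) = 4·1·(−4)·(−2) = 32 ≡ 10, so v_5 = 10^{−1} = 10 (mod 11).
  v = [3, 10, 1, 9, 10].
Step 2: syndromes of r = [6, 8, 9, 10, 5] (all sums mod 11).
  S_0 = Σ v_i r_i = 3·6 + 10·8 + 1·9 + 9·10 + 10·5 = 247 ≡ 5.
  S_1 = Σ v_i α_i r_i = 3·2·6 + 10·5·8 + 1·10·9 + 9·8·10 + 10·6·5 = 1546 ≡ 6.
  α_i^2 mod 11 = [4, 3, 1, 9, 3].
  S_2 = Σ v_i α_i^2 r_i = 3·4·6 + 10·3·8 + 1·1·9 + 9·9·10 + 10·3·5 = 1281 ≡ 5.
  S = (5, 6, 5) ≠ 0, so r is not a codeword (an error is present).
Step 3: locate the error. For a single error e at position i, S_ℓ = v_i·e·α_i^ℓ, so α_err = S_1/S_0.
  S_0^{−1} = 5^{−1} = 9 (mod 11), so α_err = 6·9 = 54 ≡ 10 = α_3. Error position i = 3.
  Consistency check: S_2/S_1 = 5·2 = 10 ≡ 10 = α_err ✓ (single-error assumption holds).
Step 4: error magnitude e = S_0/v_3 = S_0·∏_{j≠3}(α_3 − α_j) = 5·1 = 5 ≡ 5 (mod 11).
Step 5: correct position 3: c_3 = r_3 − e = 9 − 5 ≡ 4 (mod 11). Hence c = [6, 8, 4, 10, 5].
  Check: interpolating c through the α_i gives m(x) = 1 + 8·x (degree < 2) with m(α_i) = c_i for every i, so c is indeed a codeword.


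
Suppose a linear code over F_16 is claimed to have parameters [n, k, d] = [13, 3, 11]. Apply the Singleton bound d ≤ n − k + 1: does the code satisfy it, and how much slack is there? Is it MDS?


Singleton RHS = n − k + 1 = 11, slack = 0, bound satisfied, MDS.

Singleton bound: d ≤ n − k + 1.
Here n = 13, k = 3, so n − k + 1 = 11.
Given d = 11, check d ≤ 11: YES.
Slack = (n − k + 1) − d = 0.
The code is MDS (slack = 0).
Description: the claimed parameters are [13, 3, 11]_16; such a code would be MDS (meets Singleton bound).


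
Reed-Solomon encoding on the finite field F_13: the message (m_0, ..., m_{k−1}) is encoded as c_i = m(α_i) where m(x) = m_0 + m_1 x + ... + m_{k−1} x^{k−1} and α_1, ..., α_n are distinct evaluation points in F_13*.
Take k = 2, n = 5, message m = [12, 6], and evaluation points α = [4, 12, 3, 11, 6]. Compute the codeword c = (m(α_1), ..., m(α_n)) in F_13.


c = [10, 6, 4, 0, 9]

Message polynomial: m(x) = 12 + 6·x (mod 13).
For each evaluation point α_i, compute m(α_i) mod 13:
  α_1 = 4: Horner steps 6 → 10, so m(4) = 10.
  α_2 = 12: Horner steps 6 → 6, so m(12) = 6.
  α_3 = 3: Horner steps 6 → 4, so m(3) = 4.
  α_4 = 11: Horner steps 6 → 0, so m(11) = 0.
  α_5 = 6: Horner steps 6 → 9, so m(6) = 9.
Codeword c = [10, 6, 4, 0, 9] ∈ F_13^5.


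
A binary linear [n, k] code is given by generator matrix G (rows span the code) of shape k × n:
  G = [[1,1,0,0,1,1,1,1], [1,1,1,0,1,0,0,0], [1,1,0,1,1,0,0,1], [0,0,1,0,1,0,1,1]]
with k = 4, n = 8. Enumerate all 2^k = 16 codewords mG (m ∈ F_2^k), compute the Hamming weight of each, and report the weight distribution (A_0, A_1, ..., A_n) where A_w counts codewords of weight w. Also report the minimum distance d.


Weight distribution: A_0 = 1, A_2 = 1, A_3 = 3, A_4 = 5, A_5 = 4, A_6 = 1, A_7 = 1. Minimum distance d = 2.

Enumerate all 2^4 = 16 messages m ∈ F_2^4.
For each, compute codeword c = mG in F_2^8, then tally its weight.
  m = 0000 → c = 00000000, weight = 0.
  m = 1000 → c = 11001111, weight = 6.
  m = 0100 → c = 11101000, weight = 4.
  m = 1100 → c = 00100111, weight = 4.
  m = 0010 → c = 11011001, weight = 5.
  m = 1010 → c = 00010110, weight = 3.
  m = 0110 → c = 00110001, weight = 3.
  m = 1110 → c = 11111110, weight = 7.
  m = 0001 → c = 00101011, weight = 4.
  m = 1001 → c = 11100100, weight = 4.
  m = 0101 → c = 11000011, weight = 4.
  m = 1101 → c = 00001100, weight = 2.
  m = 0011 → c = 11110010, weight = 5.
  m = 1011 → c = 00111101, weight = 5.
  m = 0111 → c = 00011010, weight = 3.
  m = 1111 → c = 11010101, weight = 5.
Tally weights:
  weight 0: 1 codewords.
  weight 2: 1 codewords.
  weight 3: 3 codewords.
  weight 4: 5 codewords.
  weight 5: 4 codewords.
  weight 6: 1 codewords.
  weight 7: 1 codewords.
Minimum distance d = smallest w > 0 with A_w > 0 = 2.
Sanity: Σ A_w = 16 = 2^4 = 16 ✓.


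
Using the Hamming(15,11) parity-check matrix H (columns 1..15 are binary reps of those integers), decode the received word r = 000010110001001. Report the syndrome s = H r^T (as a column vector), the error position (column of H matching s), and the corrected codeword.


s = (1, 0, 0, 1)^T, error position = 9, corrected codeword c = 000010111001001

Compute s = H r^T mod 2 one row at a time:
  s_1 = 1 + 0 + 0 + 0 + 1 + 0 + 0 + 1 = 3 ≡ 1 (mod 2).
  s_2 = 0 + 1 + 0 + 1 + 1 + 0 + 0 + 1 = 4 ≡ 0 (mod 2).
  s_3 = 0 + 0 + 0 + 1 + 0 + 0 + 0 + 1 = 2 ≡ 0 (mod 2).
  s_4 = 0 + 0 + 1 + 1 + 0 + 0 + 0 + 1 = 3 ≡ 1 (mod 2).
s = (1, 0, 0, 1)^T — this equals column 9 of H (binary 1001), so error is at position 9.
Correct: flip bit 9 of r = 000010110001001 to get c = 000010111001001.


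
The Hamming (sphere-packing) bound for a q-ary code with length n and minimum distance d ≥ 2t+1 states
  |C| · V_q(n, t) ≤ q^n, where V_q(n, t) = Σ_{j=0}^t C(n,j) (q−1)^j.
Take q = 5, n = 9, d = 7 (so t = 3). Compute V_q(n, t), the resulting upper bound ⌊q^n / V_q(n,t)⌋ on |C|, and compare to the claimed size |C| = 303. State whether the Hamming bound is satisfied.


V_q(n, t) = 5989, q^n = 1953125, Hamming bound = 326, |C| = 303 ≤ bound (satisfied).

Step 1: Compute V_q(n, t) = Σ_{j=0}^3 C(n, j) (q−1)^j.
  j = 0: C(9,0)·(4)^0 = 1·1 = 1.
  j = 1: C(9,1)·(4)^1 = 9·4 = 36.
  j = 2: C(9,2)·(4)^2 = 36·16 = 576.
  j = 3: C(9,3)·(4)^3 = 84·64 = 5376.
  V_q(n, t) = 1 + 36 + 576 + 5376 = 5989.
Step 2: q^n = 5^9 = 1953125.
Step 3: Hamming bound ⌊q^n / V_q(n,t)⌋ = ⌊1953125/5989⌋ = 326.
Step 4: Compare |C| = 303 to 326: satisfied.
The claimed |C| lies below the Hamming bound.


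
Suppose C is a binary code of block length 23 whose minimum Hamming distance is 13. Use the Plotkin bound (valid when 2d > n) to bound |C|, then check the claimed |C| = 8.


Plotkin bound M ≤ 8; given |C| = 8 ≤ bound (satisfied).

Check applicability: 2d = 26, n = 23.
2d − n = 3 > 0, so Plotkin applies.
Compute d/(2d−n) = 13/3 ≈ 4.3333.
⌊d/(2d−n)⌋ = 4.
Plotkin bound: M ≤ 2·4 = 8.
Given |C| = 8, check: satisfied.
This |C| is at the Plotkin bound.


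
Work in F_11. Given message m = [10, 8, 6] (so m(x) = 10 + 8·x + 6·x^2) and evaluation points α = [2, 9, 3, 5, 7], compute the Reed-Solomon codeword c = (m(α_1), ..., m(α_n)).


c = [6, 7, 0, 2, 8]

Message polynomial: m(x) = 10 + 8·x + 6·x^2 (mod 11).
For each evaluation point α_i, compute m(α_i) mod 11:
  α_1 = 2: Horner steps 6 → 9 → 6, so m(2) = 6.
  α_2 = 9: Horner steps 6 → 7 → 7, so m(9) = 7.
  α_3 = 3: Horner steps 6 → 4 → 0, so m(3) = 0.
  α_4 = 5: Horner steps 6 → 5 → 2, so m(5) = 2.
  α_5 = 7: Horner steps 6 → 6 → 8, so m(7) = 8.
Codeword c = [6, 7, 0, 2, 8] ∈ F_11^5.


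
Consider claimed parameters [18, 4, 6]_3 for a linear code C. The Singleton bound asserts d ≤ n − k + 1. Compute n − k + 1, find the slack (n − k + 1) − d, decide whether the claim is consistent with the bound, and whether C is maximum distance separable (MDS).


Singleton RHS = n − k + 1 = 15, slack = 9, bound satisfied, not MDS.

Singleton bound: d ≤ n − k + 1.
Here n = 18, k = 4, so n − k + 1 = 15.
Given d = 6, check d ≤ 15: YES.
Slack = (n − k + 1) − d = 9.
The code is NOT MDS (slack = 9 > 0).
Description: the claimed parameters are [18, 4, 6]_3; such a code would be non-MDS.


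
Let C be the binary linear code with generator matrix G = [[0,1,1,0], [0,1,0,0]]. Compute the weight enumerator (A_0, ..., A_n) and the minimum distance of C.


Weight distribution: A_0 = 1, A_1 = 2, A_2 = 1. Minimum distance d = 1.

Enumerate all 2^2 = 4 messages m ∈ F_2^2.
For each, compute codeword c = mG in F_2^4, then tally its weight.
  m = 00 → c = 0000, weight = 0.
  m = 10 → c = 0110, weight = 2.
  m = 01 → c = 0100, weight = 1.
  m = 11 → c = 0010, weight = 1.
Tally weights:
  weight 0: 1 codewords.
  weight 1: 2 codewords.
  weight 2: 1 codewords.
Minimum distance d = smallest w > 0 with A_w > 0 = 1.
Sanity: Σ A_w = 4 = 2^2 = 4 ✓.


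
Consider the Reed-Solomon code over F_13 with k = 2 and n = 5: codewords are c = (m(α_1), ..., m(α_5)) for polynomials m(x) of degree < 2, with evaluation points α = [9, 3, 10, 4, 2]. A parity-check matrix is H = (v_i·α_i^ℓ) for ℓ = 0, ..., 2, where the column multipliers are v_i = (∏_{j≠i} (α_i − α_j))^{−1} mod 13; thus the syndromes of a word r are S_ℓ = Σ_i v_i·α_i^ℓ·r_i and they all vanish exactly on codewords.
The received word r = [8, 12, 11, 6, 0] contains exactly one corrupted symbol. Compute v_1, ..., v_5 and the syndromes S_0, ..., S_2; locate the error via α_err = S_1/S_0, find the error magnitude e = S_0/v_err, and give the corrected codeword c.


S = (10, 4, 12), error at position 2, error magnitude e = 9, c = [8, 3, 11, 6, 0].

Step 1: column multipliers v_i = (∏_{j≠i}(α_i − α_j))^{−1} mod 13.
  i = 1 (α = 9): (9−3)(9−10)(9−4)(9−2) = 6·(−1)·5·7 = −210 ≡ 11, so v_1 = 11^{−1} = 6 (mod 13).
  i = 2 (α = 3): (3−9)(3−10)(3−4)(3−2) = (−6)·(−7)·(−1)·1 = −42 ≡ 10, so v_2 = 10^{−1} = 4 (mod 13).
  i = 3 (α = 10): (10−9)(10−3)(10−4)(10−2) = 1·7·6·8 = 336 ≡ 11, so v_3 = 11^{−1} = 6 (mod 13).
  i = 4 (α = 4): (4−9)(4−3)(4−10)(4−2) = (−5)·1·(−6)·2 = 60 ≡ 8, so v_4 = 8^{−1} = 5 (mod 13).
  i = 5 (α = 2): (2−9)(2−3)(2−10)(2−4) = (−7)·(−1)·(−8)·(−2) = 112 ≡ 8, so v_5 = 8^{−1} = 5 (mod 13).
  v = [6, 4, 6, 5, 5].
Step 2: syndromes of r = [8, 12, 11, 6, 0] (all sums mod 13).
  S_0 = Σ v_i r_i = 6·8 + 4·12 + 6·11 + 5·6 + 5·0 = 192 ≡ 10.
  S_1 = Σ v_i α_i r_i = 6·9·8 + 4·3·12 + 6·10·11 + 5·4·6 + 5·2·0 = 1356 ≡ 4.
  α_i^2 mod 13 = [3, 9, 9, 3, 4].
  S_2 = Σ v_i α_i^2 r_i = 6·3·8 + 4·9·12 + 6·9·11 + 5·3·6 + 5·4·0 = 1260 ≡ 12.
  S = (10, 4, 12) ≠ 0, so r is not a codeword (an error is present).
Step 3: locate the error. For a single error e at position i, S_ℓ = v_i·e·α_i^ℓ, so α_err = S_1/S_0.
  S_0^{−1} = 10^{−1} = 4 (mod 13), so α_err = 4·4 = 16 ≡ 3 = α_2. Error position i = 2.
  Consistency check: S_2/S_1 = 12·10 = 120 ≡ 3 = α_err ✓ (single-error assumption holds).
Step 4: error magnitude e = S_0/v_2 = S_0·∏_{j≠2}(α_2 − α_j) = 10·10 = 100 ≡ 9 (mod 13).
Step 5: correct position 2: c_2 = r_2 − e = 12 − 9 ≡ 3 (mod 13). Hence c = [8, 3, 11, 6, 0].
  Check: interpolating c through the α_i gives m(x) = 7 + 3·x (degree < 2) with m(α_i) = c_i for every i, so c is indeed a codeword.


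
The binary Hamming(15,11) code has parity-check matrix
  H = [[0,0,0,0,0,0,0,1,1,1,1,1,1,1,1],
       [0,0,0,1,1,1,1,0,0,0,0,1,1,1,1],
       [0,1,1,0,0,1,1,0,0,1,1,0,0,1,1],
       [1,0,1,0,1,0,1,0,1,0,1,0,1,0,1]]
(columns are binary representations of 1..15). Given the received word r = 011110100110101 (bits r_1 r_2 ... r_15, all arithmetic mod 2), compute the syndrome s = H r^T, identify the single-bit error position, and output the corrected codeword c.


s = (0, 1, 0, 0)^T, error position = 4, corrected codeword c = 011010100110101

Compute s = H r^T mod 2 one row at a time:
  s_1 = 0 + 0 + 1 + 1 + 0 + 1 + 0 + 1 = 4 ≡ 0 (mod 2).
  s_2 = 1 + 1 + 0 + 1 + 0 + 1 + 0 + 1 = 5 ≡ 1 (mod 2).
  s_3 = 1 + 1 + 0 + 1 + 1 + 1 + 0 + 1 = 6 ≡ 0 (mod 2).
  s_4 = 0 + 1 + 1 + 1 + 0 + 1 + 1 + 1 = 6 ≡ 0 (mod 2).
s = (0, 1, 0, 0)^T — this equals column 4 of H (binary 0100), so error is at position 4.
Correct: flip bit 4 of r = 011110100110101 to get c = 011010100110101.


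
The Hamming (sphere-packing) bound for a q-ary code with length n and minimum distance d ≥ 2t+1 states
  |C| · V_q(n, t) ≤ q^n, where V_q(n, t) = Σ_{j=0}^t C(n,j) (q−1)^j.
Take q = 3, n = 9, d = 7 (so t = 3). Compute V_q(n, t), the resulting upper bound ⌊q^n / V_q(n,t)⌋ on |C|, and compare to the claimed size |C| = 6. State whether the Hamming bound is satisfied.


V_q(n, t) = 835, q^n = 19683, Hamming bound = 23, |C| = 6 ≤ bound (satisfied).

Step 1: Compute V_q(n, t) = Σ_{j=0}^3 C(n, j) (q−1)^j.
  j = 0: C(9,0)·(2)^0 = 1·1 = 1.
  j = 1: C(9,1)·(2)^1 = 9·2 = 18.
  j = 2: C(9,2)·(2)^2 = 36·4 = 144.
  j = 3: C(9,3)·(2)^3 = 84·8 = 672.
  V_q(n, t) = 1 + 18 + 144 + 672 = 835.
Step 2: q^n = 3^9 = 19683.
Step 3: Hamming bound ⌊q^n / V_q(n,t)⌋ = ⌊19683/835⌋ = 23.
Step 4: Compare |C| = 6 to 23: satisfied.
The claimed |C| lies below the Hamming bound.


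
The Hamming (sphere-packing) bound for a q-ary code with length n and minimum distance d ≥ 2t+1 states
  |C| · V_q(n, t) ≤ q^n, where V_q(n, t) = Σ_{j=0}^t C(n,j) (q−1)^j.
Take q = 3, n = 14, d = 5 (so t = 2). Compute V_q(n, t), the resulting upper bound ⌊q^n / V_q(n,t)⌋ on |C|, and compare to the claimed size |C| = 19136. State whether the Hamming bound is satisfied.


V_q(n, t) = 393, q^n = 4782969, Hamming bound = 12170, |C| = 19136 > bound (violated).

Step 1: Compute V_q(n, t) = Σ_{j=0}^2 C(n, j) (q−1)^j.
  j = 0: C(14,0)·(2)^0 = 1·1 = 1.
  j = 1: C(14,1)·(2)^1 = 14·2 = 28.
  j = 2: C(14,2)·(2)^2 = 91·4 = 364.
  V_q(n, t) = 1 + 28 + 364 = 393.
Step 2: q^n = 3^14 = 4782969.
Step 3: Hamming bound ⌊q^n / V_q(n,t)⌋ = ⌊4782969/393⌋ = 12170.
Step 4: Compare |C| = 19136 to 12170: violated.
The claimed |C| lies above the Hamming bound, so no 3-ary code of length 14 with d ≥ 5 can have 19136 codewords.


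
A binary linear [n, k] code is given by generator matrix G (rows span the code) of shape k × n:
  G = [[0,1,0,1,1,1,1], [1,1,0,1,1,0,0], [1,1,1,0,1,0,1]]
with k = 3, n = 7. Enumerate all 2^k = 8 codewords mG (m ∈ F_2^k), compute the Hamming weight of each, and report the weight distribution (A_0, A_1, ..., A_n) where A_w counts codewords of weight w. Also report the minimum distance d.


Weight distribution: A_0 = 1, A_3 = 2, A_4 = 3, A_5 = 2. Minimum distance d = 3.

Enumerate all 2^3 = 8 messages m ∈ F_2^3.
For each, compute codeword c = mG in F_2^7, then tally its weight.
  m = 000 → c = 0000000, weight = 0.
  m = 100 → c = 0101111, weight = 5.
  m = 010 → c = 1101100, weight = 4.
  m = 110 → c = 1000011, weight = 3.
  m = 001 → c = 1110101, weight = 5.
  m = 101 → c = 1011010, weight = 4.
  m = 011 → c = 0011001, weight = 3.
  m = 111 → c = 0110110, weight = 4.
Tally weights:
  weight 0: 1 codewords.
  weight 3: 2 codewords.
  weight 4: 3 codewords.
  weight 5: 2 codewords.
Minimum distance d = smallest w > 0 with A_w > 0 = 3.
Sanity: Σ A_w = 8 = 2^3 = 8 ✓.


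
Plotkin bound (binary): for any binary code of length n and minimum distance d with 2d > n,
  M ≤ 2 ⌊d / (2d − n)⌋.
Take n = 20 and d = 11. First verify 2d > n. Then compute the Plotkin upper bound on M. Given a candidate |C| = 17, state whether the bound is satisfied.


Plotkin bound M ≤ 10; given |C| = 17 > bound (violated).

Check applicability: 2d = 22, n = 20.
2d − n = 2 > 0, so Plotkin applies.
Compute d/(2d−n) = 11/2 ≈ 5.5000.
⌊d/(2d−n)⌋ = 5.
Plotkin bound: M ≤ 2·5 = 10.
Given |C| = 17, check: VIOLATED.
This |C| is above the Plotkin bound, so no binary code with n = 20, d = 11 and 17 codewords exists.


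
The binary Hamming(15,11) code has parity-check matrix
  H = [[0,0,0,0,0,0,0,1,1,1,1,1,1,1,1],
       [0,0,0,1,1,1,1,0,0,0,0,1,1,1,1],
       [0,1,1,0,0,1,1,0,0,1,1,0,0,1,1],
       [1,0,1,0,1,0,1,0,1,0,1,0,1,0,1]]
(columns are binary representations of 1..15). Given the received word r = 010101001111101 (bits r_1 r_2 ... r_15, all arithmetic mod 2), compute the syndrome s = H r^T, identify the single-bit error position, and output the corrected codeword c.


s = (0, 1, 1, 0)^T, error position = 6, corrected codeword c = 010100001111101

Compute s = H r^T mod 2 one row at a time:
  s_1 = 0 + 1 + 1 + 1 + 1 + 1 + 0 + 1 = 6 ≡ 0 (mod 2).
  s_2 = 1 + 0 + 1 + 0 + 1 + 1 + 0 + 1 = 5 ≡ 1 (mod 2).
  s_3 = 1 + 0 + 1 + 0 + 1 + 1 + 0 + 1 = 5 ≡ 1 (mod 2).
  s_4 = 0 + 0 + 0 + 0 + 1 + 1 + 1 + 1 = 4 ≡ 0 (mod 2).
s = (0, 1, 1, 0)^T — this equals column 6 of H (binary 0110), so error is at position 6.
Correct: flip bit 6 of r = 010101001111101 to get c = 010100001111101.


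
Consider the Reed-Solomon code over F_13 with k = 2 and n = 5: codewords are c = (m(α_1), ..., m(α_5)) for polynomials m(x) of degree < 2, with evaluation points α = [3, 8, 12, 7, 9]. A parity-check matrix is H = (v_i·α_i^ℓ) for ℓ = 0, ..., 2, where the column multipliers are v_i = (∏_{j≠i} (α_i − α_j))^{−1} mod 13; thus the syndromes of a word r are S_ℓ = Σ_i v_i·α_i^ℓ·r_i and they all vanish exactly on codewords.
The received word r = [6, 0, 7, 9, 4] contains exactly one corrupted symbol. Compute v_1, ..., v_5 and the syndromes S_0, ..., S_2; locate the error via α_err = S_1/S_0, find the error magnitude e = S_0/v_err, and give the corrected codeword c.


S = (8, 5, 8), error at position 3, error magnitude e = 4, c = [6, 0, 3, 9, 4].

Step 1: column multipliers v_i = (∏_{j≠i}(α_i − α_j))^{−1} mod 13.
  i = 1 (α = 3): (3−8)(3−12)(3−7)(3−9) = (−5)·(−9)·(−4)·(−6) = 1080 ≡ 1, so v_1 = 1^{−1} = 1 (mod 13).
  i = 2 (α = 8): (8−3)(8−12)(8−7)(8−9) = 5·(−4)·1·(−1) = 20 ≡ 7, so v_2 = 7^{−1} = 2 (mod 13).
  i = 3 (α = 12): (12−3)(12−8)(12−7)(12−9) = 9·4·5·3 = 540 ≡ 7, so v_3 = 7^{−1} = 2 (mod 13).
  i = 4 (α = 7): (7−3)(7−8)(7−12)(7−9) = 4·(−1)·(−5)·(−2) = −40 ≡ 12, so v_4 = 12^{−1} = 12 (mod 13).
  i = 5 (α = 9): (9−3)(9−8)(9−12)(9−7) = 6·1·(−3)·2 = −36 ≡ 3, so v_5 = 3^{−1} = 9 (mod 13).
  v = [1, 2, 2, 12, 9].
Step 2: syndromes of r = [6, 0, 7, 9, 4] (all sums mod 13).
  S_0 = Σ v_i r_i = 1·6 + 2·0 + 2·7 + 12·9 + 9·4 = 164 ≡ 8.
  S_1 = Σ v_i α_i r_i = 1·3·6 + 2·8·0 + 2·12·7 + 12·7·9 + 9·9·4 = 1266 ≡ 5.
  α_i^2 mod 13 = [9, 12, 1, 10, 3].
  S_2 = Σ v_i α_i^2 r_i = 1·9·6 + 2·12·0 + 2·1·7 + 12·10·9 + 9·3·4 = 1256 ≡ 8.
  S = (8, 5, 8) ≠ 0, so r is not a codeword (an error is present).
Step 3: locate the error. For a single error e at position i, S_ℓ = v_i·e·α_i^ℓ, so α_err = S_1/S_0.
  S_0^{−1} = 8^{−1} = 5 (mod 13), so α_err = 5·5 = 25 ≡ 12 = α_3. Error position i = 3.
  Consistency check: S_2/S_1 = 8·8 = 64 ≡ 12 = α_err ✓ (single-error assumption holds).
Step 4: error magnitude e = S_0/v_3 = S_0·∏_{j≠3}(α_3 − α_j) = 8·7 = 56 ≡ 4 (mod 13).
Step 5: correct position 3: c_3 = r_3 − e = 7 − 4 ≡ 3 (mod 13). Hence c = [6, 0, 3, 9, 4].
  Check: interpolating c through the α_i gives m(x) = 7 + 4·x (degree < 2) with m(α_i) = c_i for every i, so c is indeed a codeword.


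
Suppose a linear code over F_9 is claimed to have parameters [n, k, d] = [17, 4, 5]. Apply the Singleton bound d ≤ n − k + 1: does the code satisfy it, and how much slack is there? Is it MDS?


Singleton RHS = n − k + 1 = 14, slack = 9, bound satisfied, not MDS.

Singleton bound: d ≤ n − k + 1.
Here n = 17, k = 4, so n − k + 1 = 14.
Given d = 5, check d ≤ 14: YES.
Slack = (n − k + 1) − d = 9.
The code is NOT MDS (slack = 9 > 0).
Description: the claimed parameters are [17, 4, 5]_9; such a code would be non-MDS.


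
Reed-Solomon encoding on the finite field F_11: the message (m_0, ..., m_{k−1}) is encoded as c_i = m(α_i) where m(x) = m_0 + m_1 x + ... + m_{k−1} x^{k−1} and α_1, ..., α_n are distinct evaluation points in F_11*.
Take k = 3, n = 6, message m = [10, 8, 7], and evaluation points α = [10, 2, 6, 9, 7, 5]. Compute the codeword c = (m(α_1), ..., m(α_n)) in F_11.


c = [9, 10, 2, 0, 2, 5]

Message polynomial: m(x) = 10 + 8·x + 7·x^2 (mod 11).
For each evaluation point α_i, compute m(α_i) mod 11:
  α_1 = 10: Horner steps 7 → 1 → 9, so m(10) = 9.
  α_2 = 2: Horner steps 7 → 0 → 10, so m(2) = 10.
  α_3 = 6: Horner steps 7 → 6 → 2, so m(6) = 2.
  α_4 = 9: Horner steps 7 → 5 → 0, so m(9) = 0.
  α_5 = 7: Horner steps 7 → 2 → 2, so m(7) = 2.
  α_6 = 5: Horner steps 7 → 10 → 5, so m(5) = 5.
Codeword c = [9, 10, 2, 0, 2, 5] ∈ F_11^6.


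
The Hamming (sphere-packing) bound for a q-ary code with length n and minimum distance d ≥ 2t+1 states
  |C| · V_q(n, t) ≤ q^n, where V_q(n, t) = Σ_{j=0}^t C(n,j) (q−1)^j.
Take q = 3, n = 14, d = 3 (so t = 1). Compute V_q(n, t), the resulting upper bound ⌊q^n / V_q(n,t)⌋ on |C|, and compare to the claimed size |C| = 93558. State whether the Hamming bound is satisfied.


V_q(n, t) = 29, q^n = 4782969, Hamming bound = 164929, |C| = 93558 ≤ bound (satisfied).

Step 1: Compute V_q(n, t) = Σ_{j=0}^1 C(n, j) (q−1)^j.
  j = 0: C(14,0)·(2)^0 = 1·1 = 1.
  j = 1: C(14,1)·(2)^1 = 14·2 = 28.
  V_q(n, t) = 1 + 28 = 29.
Step 2: q^n = 3^14 = 4782969.
Step 3: Hamming bound ⌊q^n / V_q(n,t)⌋ = ⌊4782969/29⌋ = 164929.
Step 4: Compare |C| = 93558 to 164929: satisfied.
The claimed |C| lies below the Hamming bound.


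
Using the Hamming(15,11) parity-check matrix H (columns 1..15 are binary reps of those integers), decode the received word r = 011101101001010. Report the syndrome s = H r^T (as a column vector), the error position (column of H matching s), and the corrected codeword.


s = (1, 1, 1, 1)^T, error position = 15, corrected codeword c = 011101101001011

Compute s = H r^T mod 2 one row at a time:
  s_1 = 0 + 1 + 0 + 0 + 1 + 0 + 1 + 0 = 3 ≡ 1 (mod 2).
  s_2 = 1 + 0 + 1 + 1 + 1 + 0 + 1 + 0 = 5 ≡ 1 (mod 2).
  s_3 = 1 + 1 + 1 + 1 + 0 + 0 + 1 + 0 = 5 ≡ 1 (mod 2).
  s_4 = 0 + 1 + 0 + 1 + 1 + 0 + 0 + 0 = 3 ≡ 1 (mod 2).
s = (1, 1, 1, 1)^T — this equals column 15 of H (binary 1111), so error is at position 15.
Correct: flip bit 15 of r = 011101101001010 to get c = 011101101001011.


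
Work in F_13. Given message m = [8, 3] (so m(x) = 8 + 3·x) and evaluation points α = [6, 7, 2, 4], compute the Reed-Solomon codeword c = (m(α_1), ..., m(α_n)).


c = [0, 3, 1, 7]

Message polynomial: m(x) = 8 + 3·x (mod 13).
For each evaluation point α_i, compute m(α_i) mod 13:
  α_1 = 6: Horner steps 3 → 0, so m(6) = 0.
  α_2 = 7: Horner steps 3 → 3, so m(7) = 3.
  α_3 = 2: Horner steps 3 → 1, so m(2) = 1.
  α_4 = 4: Horner steps 3 → 7, so m(4) = 7.
Codeword c = [0, 3, 1, 7] ∈ F_13^4.


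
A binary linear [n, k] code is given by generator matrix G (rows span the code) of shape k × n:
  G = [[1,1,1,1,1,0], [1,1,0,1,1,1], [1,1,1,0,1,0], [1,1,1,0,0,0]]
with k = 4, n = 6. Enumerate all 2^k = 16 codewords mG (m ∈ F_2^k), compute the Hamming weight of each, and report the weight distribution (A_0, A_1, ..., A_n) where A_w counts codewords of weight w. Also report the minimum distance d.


Weight distribution: A_0 = 1, A_1 = 2, A_2 = 2, A_3 = 4, A_4 = 5, A_5 = 2. Minimum distance d = 1.

Enumerate all 2^4 = 16 messages m ∈ F_2^4.
For each, compute codeword c = mG in F_2^6, then tally its weight.
  m = 0000 → c = 000000, weight = 0.
  m = 1000 → c = 111110, weight = 5.
  m = 0100 → c = 110111, weight = 5.
  m = 1100 → c = 001001, weight = 2.
  m = 0010 → c = 111010, weight = 4.
  m = 1010 → c = 000100, weight = 1.
  m = 0110 → c = 001101, weight = 3.
  m = 1110 → c = 110011, weight = 4.
  m = 0001 → c = 111000, weight = 3.
  m = 1001 → c = 000110, weight = 2.
  m = 0101 → c = 001111, weight = 4.
  m = 1101 → c = 110001, weight = 3.
  m = 0011 → c = 000010, weight = 1.
  m = 1011 → c = 111100, weight = 4.
  m = 0111 → c = 110101, weight = 4.
  m = 1111 → c = 001011, weight = 3.
Tally weights:
  weight 0: 1 codewords.
  weight 1: 2 codewords.
  weight 2: 2 codewords.
  weight 3: 4 codewords.
  weight 4: 5 codewords.
  weight 5: 2 codewords.
Minimum distance d = smallest w > 0 with A_w > 0 = 1.
Sanity: Σ A_w = 16 = 2^4 = 16 ✓.


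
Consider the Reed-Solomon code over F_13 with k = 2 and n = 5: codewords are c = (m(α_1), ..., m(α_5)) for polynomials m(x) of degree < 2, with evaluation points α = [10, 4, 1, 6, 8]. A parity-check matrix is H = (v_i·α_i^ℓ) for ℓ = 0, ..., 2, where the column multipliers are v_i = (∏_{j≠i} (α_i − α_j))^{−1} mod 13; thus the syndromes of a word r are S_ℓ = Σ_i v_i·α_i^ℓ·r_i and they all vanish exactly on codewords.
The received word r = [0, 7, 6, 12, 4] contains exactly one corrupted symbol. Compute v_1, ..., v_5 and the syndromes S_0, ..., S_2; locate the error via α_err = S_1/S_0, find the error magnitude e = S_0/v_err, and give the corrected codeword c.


S = (10, 9, 12), error at position 1, error magnitude e = 4, c = [9, 7, 6, 12, 4].

Step 1: column multipliers v_i = (∏_{j≠i}(α_i − α_j))^{−1} mod 13.
  i = 1 (α = 10): (10−4)(10−1)(10−6)(10−8) = 6·9·4·2 = 432 ≡ 3, so v_1 = 3^{−1} = 9 (mod 13).
  i = 2 (α = 4): (4−10)(4−1)(4−6)(4−8) = (−6)·3·(−2)·(−4) = −144 ≡ 12, so v_2 = 12^{−1} = 12 (mod 13).
  i = 3 (α = 1): (1−10)(1−4)(1−6)(1−8) = (−9)·(−3)·(−5)·(−7) = 945 ≡ 9, so v_3 = 9^{−1} = 3 (mod 13).
  i = 4 (α = 6): (6−10)(6−4)(6−1)(6−8) = (−4)·2·5·(−2) = 80 ≡ 2, so v_4 = 2^{−1} = 7 (mod 13).
  i = 5 (α = 8): (8−10)(8−4)(8−1)(8−6) = (−2)·4·7·2 = −112 ≡ 5, so v_5 = 5^{−1} = 8 (mod 13).
  v = [9, 12, 3, 7, 8].
Step 2: syndromes of r = [0, 7, 6, 12, 4] (all sums mod 13).
  S_0 = Σ v_i r_i = 9·0 + 12·7 + 3·6 + 7·12 + 8·4 = 218 ≡ 10.
  S_1 = Σ v_i α_i r_i = 9·10·0 + 12·4·7 + 3·1·6 + 7·6·12 + 8·8·4 = 1114 ≡ 9.
  α_i^2 mod 13 = [9, 3, 1, 10, 12].
  S_2 = Σ v_i α_i^2 r_i = 9·9·0 + 12·3·7 + 3·1·6 + 7·10·12 + 8·12·4 = 1494 ≡ 12.
  S = (10, 9, 12) ≠ 0, so r is not a codeword (an error is present).
Step 3: locate the error. For a single error e at position i, S_ℓ = v_i·e·α_i^ℓ, so α_err = S_1/S_0.
  S_0^{−1} = 10^{−1} = 4 (mod 13), so α_err = 9·4 = 36 ≡ 10 = α_1. Error position i = 1.
  Consistency check: S_2/S_1 = 12·3 = 36 ≡ 10 = α_err ✓ (single-error assumption holds).
Step 4: error magnitude e = S_0/v_1 = S_0·∏_{j≠1}(α_1 − α_j) = 10·3 = 30 ≡ 4 (mod 13).
Step 5: correct position 1: c_1 = r_1 − e = 0 − 4 ≡ 9 (mod 13). Hence c = [9, 7, 6, 12, 4].
  Check: interpolating c through the α_i gives m(x) = 10 + 9·x (degree < 2) with m(α_i) = c_i for every i, so c is indeed a codeword.


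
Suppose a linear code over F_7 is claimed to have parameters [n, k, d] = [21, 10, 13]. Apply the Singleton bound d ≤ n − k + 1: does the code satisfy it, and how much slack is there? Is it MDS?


Singleton RHS = n − k + 1 = 12, slack = -1, bound violated (no such code; not MDS).

Singleton bound: d ≤ n − k + 1.
Here n = 21, k = 10, so n − k + 1 = 12.
Given d = 13, check d ≤ 12: NO.
Slack = (n − k + 1) − d = -1.
The slack is negative: d = 13 exceeds n − k + 1 = 12 by 1, so the Singleton bound is violated and no linear [21, 10, 13]_7 code can exist. In particular it is not MDS (MDS requires d = n − k + 1 exactly).
Description: the claimed parameters are [21, 10, 13]_7; such a code would be impossible (violates the Singleton bound).


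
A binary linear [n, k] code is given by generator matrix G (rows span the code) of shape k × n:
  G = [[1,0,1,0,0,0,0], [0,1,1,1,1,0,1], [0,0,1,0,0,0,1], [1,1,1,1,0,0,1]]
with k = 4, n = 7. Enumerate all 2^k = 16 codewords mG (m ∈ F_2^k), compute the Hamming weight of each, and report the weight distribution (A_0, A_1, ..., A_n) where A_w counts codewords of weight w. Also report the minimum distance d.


Weight distribution: A_0 = 1, A_2 = 6, A_3 = 4, A_4 = 1, A_5 = 4. Minimum distance d = 2.

Enumerate all 2^4 = 16 messages m ∈ F_2^4.
For each, compute codeword c = mG in F_2^7, then tally its weight.
  m = 0000 → c = 0000000, weight = 0.
  m = 1000 → c = 1010000, weight = 2.
  m = 0100 → c = 0111101, weight = 5.
  m = 1100 → c = 1101101, weight = 5.
  m = 0010 → c = 0010001, weight = 2.
  m = 1010 → c = 1000001, weight = 2.
  m = 0110 → c = 0101100, weight = 3.
  m = 1110 → c = 1111100, weight = 5.
  m = 0001 → c = 1111001, weight = 5.
  m = 1001 → c = 0101001, weight = 3.
  m = 0101 → c = 1000100, weight = 2.
  m = 1101 → c = 0010100, weight = 2.
  m = 0011 → c = 1101000, weight = 3.
  m = 1011 → c = 0111000, weight = 3.
  m = 0111 → c = 1010101, weight = 4.
  m = 1111 → c = 0000101, weight = 2.
Tally weights:
  weight 0: 1 codewords.
  weight 2: 6 codewords.
  weight 3: 4 codewords.
  weight 4: 1 codewords.
  weight 5: 4 codewords.
Minimum distance d = smallest w > 0 with A_w > 0 = 2.
Sanity: Σ A_w = 16 = 2^4 = 16 ✓.


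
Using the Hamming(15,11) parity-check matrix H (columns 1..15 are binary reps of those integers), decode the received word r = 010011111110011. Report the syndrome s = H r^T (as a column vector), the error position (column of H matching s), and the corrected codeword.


s = (0, 1, 1, 1)^T, error position = 7, corrected codeword c = 010011011110011

Compute s = H r^T mod 2 one row at a time:
  s_1 = 1 + 1 + 1 + 1 + 0 + 0 + 1 + 1 = 6 ≡ 0 (mod 2).
  s_2 = 0 + 1 + 1 + 1 + 0 + 0 + 1 + 1 = 5 ≡ 1 (mod 2).
  s_3 = 1 + 0 + 1 + 1 + 1 + 1 + 1 + 1 = 7 ≡ 1 (mod 2).
  s_4 = 0 + 0 + 1 + 1 + 1 + 1 + 0 + 1 = 5 ≡ 1 (mod 2).
s = (0, 1, 1, 1)^T — this equals column 7 of H (binary 0111), so error is at position 7.
Correct: flip bit 7 of r = 010011111110011 to get c = 010011011110011.


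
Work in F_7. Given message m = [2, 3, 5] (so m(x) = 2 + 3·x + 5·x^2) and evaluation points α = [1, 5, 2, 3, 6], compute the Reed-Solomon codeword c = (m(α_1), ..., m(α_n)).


c = [3, 2, 0, 0, 4]

Message polynomial: m(x) = 2 + 3·x + 5·x^2 (mod 7).
For each evaluation point α_i, compute m(α_i) mod 7:
  α_1 = 1: Horner steps 5 → 1 → 3, so m(1) = 3.
  α_2 = 5: Horner steps 5 → 0 → 2, so m(5) = 2.
  α_3 = 2: Horner steps 5 → 6 → 0, so m(2) = 0.
  α_4 = 3: Horner steps 5 → 4 → 0, so m(3) = 0.
  α_5 = 6: Horner steps 5 → 5 → 4, so m(6) = 4.
Codeword c = [3, 2, 0, 0, 4] ∈ F_7^5.


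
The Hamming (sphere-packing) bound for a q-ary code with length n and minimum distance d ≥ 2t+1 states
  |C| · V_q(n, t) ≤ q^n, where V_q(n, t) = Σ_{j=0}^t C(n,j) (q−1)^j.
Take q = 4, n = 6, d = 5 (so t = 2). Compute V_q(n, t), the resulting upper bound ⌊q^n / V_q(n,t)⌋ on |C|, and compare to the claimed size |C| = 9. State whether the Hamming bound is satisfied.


V_q(n, t) = 154, q^n = 4096, Hamming bound = 26, |C| = 9 ≤ bound (satisfied).

Step 1: Compute V_q(n, t) = Σ_{j=0}^2 C(n, j) (q−1)^j.
  j = 0: C(6,0)·(3)^0 = 1·1 = 1.
  j = 1: C(6,1)·(3)^1 = 6·3 = 18.
  j = 2: C(6,2)·(3)^2 = 15·9 = 135.
  V_q(n, t) = 1 + 18 + 135 = 154.
Step 2: q^n = 4^6 = 4096.
Step 3: Hamming bound ⌊q^n / V_q(n,t)⌋ = ⌊4096/154⌋ = 26.
Step 4: Compare |C| = 9 to 26: satisfied.
The claimed |C| lies below the Hamming bound.


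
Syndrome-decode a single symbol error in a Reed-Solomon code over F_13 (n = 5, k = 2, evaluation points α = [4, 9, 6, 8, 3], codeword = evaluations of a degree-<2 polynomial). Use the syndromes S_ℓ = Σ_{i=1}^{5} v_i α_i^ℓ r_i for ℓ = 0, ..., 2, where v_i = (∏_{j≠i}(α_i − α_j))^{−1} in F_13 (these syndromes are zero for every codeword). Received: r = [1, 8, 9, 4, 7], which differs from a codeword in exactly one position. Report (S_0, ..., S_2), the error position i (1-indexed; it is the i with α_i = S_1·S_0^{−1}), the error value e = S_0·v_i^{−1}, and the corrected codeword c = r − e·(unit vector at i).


S = (3, 9, 1), error at position 5, error magnitude e = 10, c = [1, 8, 9, 4, 10].

Step 1: column multipliers v_i = (∏_{j≠i}(α_i − α_j))^{−1} mod 13.
  i = 1 (α = 4): (4−9)(4−6)(4−8)(4−3) = (−5)·(−2)·(−4)·1 = −40 ≡ 12, so v_1 = 12^{−1} = 12 (mod 13).
  i = 2 (α = 9): (9−4)(9−6)(9−8)(9−3) = 5·3·1·6 = 90 ≡ 12, so v_2 = 12^{−1} = 12 (mod 13).
  i = 3 (α = 6): (6−4)(6−9)(6−8)(6−3) = 2·(−3)·(−2)·3 = 36 ≡ 10, so v_3 = 10^{−1} = 4 (mod 13).
  i = 4 (α = 8): (8−4)(8−9)(8−6)(8−3) = 4·(−1)·2·5 = −40 ≡ 12, so v_4 = 12^{−1} = 12 (mod 13).
  i = 5 (α = 3): (3−4)(3−9)(3−6)(3−8) = (−1)·(−6)·(−3)·(−5) = 90 ≡ 12, so v_5 = 12^{−1} = 12 (mod 13).
  v = [12, 12, 4, 12, 12].
Step 2: syndromes of r = [1, 8, 9, 4, 7] (all sums mod 13).
  S_0 = Σ v_i r_i = 12·1 + 12·8 + 4·9 + 12·4 + 12·7 = 276 ≡ 3.
  S_1 = Σ v_i α_i r_i = 12·4·1 + 12·9·8 + 4·6·9 + 12·8·4 + 12·3·7 = 1764 ≡ 9.
  α_i^2 mod 13 = [3, 3, 10, 12, 9].
  S_2 = Σ v_i α_i^2 r_i = 12·3·1 + 12·3·8 + 4·10·9 + 12·12·4 + 12·9·7 = 2016 ≡ 1.
  S = (3, 9, 1) ≠ 0, so r is not a codeword (an error is present).
Step 3: locate the error. For a single error e at position i, S_ℓ = v_i·e·α_i^ℓ, so α_err = S_1/S_0.
  S_0^{−1} = 3^{−1} = 9 (mod 13), so α_err = 9·9 = 81 ≡ 3 = α_5. Error position i = 5.
  Consistency check: S_2/S_1 = 1·3 = 3 ≡ 3 = α_err ✓ (single-error assumption holds).
Step 4: error magnitude e = S_0/v_5 = S_0·∏_{j≠5}(α_5 − α_j) = 3·12 = 36 ≡ 10 (mod 13).
Step 5: correct position 5: c_5 = r_5 − e = 7 − 10 ≡ 10 (mod 13). Hence c = [1, 8, 9, 4, 10].
  Check: interpolating c through the α_i gives m(x) = 11 + 4·x (degree < 2) with m(α_i) = c_i for every i, so c is indeed a codeword.
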